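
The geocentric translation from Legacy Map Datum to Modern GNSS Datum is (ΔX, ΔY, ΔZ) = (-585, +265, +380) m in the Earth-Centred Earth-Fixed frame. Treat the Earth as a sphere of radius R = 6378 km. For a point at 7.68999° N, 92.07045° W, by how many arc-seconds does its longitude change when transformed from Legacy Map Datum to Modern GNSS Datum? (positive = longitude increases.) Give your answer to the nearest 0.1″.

sin φ = 0.133813, cos φ = 0.991007, sin λ = -0.999347, cos λ = -0.036128.
East component: ΔE = −sin λ·ΔX + cos λ·ΔY = −(-0.999347)(-585) + (-0.036128)(265) = -594.19 m.
1° of latitude spans πR/180 = 111317 m; at latitude φ, 1° of longitude spans that × cos φ = 110316.0 m, so Δλ = -594.19 / 110316.0 × 3600 = -19.391″.

Δλ = -19.4″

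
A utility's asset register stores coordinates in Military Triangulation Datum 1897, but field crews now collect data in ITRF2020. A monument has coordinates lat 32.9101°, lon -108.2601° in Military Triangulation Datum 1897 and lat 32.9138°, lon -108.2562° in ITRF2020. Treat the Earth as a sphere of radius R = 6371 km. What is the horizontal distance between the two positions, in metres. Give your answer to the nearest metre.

549 m

Δφ = 32.9138° − 32.9101° = +0.0037°; Δλ = -108.2562° − -108.2601° = +0.0039°.
1° along a meridian = πR/180 = 111195 m.
ΔN = Δφ × 111195 = 411.4 m; ΔE = Δλ × 111195 × cos(32.9101°) = +0.0039 × 111195 × 0.839524 = 364.1 m.
Distance = √(ΔE² + ΔN²) = √(364.1² + 411.4²) = 549.4 m.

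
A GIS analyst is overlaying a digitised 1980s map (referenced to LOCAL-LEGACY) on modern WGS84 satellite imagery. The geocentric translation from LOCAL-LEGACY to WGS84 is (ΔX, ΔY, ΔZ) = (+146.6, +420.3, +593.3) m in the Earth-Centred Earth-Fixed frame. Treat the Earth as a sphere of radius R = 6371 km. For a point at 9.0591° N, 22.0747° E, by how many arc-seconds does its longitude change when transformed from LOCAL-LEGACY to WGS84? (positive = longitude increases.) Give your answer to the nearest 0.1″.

Δλ = 11.0″

sin φ = 0.157453, cos φ = 0.987526, sin λ = 0.375815, cos λ = 0.926695.
East component: ΔE = −sin λ·ΔX + cos λ·ΔY = −(0.375815)(146.6) + (0.926695)(420.3) = 334.40 m.
1° of latitude spans πR/180 = 111195 m; at latitude φ, 1° of longitude spans that × cos φ = 109807.9 m, so Δλ = 334.40 / 109807.9 × 3600 = 10.963″.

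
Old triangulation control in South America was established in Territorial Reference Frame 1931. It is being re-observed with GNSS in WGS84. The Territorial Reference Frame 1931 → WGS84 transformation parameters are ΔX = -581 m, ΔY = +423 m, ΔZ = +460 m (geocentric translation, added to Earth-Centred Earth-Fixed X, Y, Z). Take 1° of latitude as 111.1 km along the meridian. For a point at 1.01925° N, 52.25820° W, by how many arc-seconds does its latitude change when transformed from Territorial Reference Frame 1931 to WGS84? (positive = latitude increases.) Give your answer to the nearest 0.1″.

Δφ = 15.3″

sin φ = 0.017788, cos φ = 0.999842, sin λ = -0.790777, cos λ = 0.612104.
North component: ΔN = −sin φ cos λ·ΔX − sin φ sin λ·ΔY + cos φ·ΔZ = −(0.017788)(0.612104)(-581) − (0.017788)(-0.790777)(423) + (0.999842)(460) = 472.20 m.
1° of latitude spans 111100 m, so Δφ = 472.20 / 111100 × 3600 = 15.301″.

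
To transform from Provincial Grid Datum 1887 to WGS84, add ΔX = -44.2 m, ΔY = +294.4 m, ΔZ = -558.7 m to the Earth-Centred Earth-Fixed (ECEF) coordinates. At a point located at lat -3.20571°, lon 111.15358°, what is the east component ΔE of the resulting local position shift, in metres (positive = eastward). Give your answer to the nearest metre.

The local east axis at (φ, λ) is (−sin λ, cos λ, 0), so ΔE = −sin(111.15358°)·(-44.2) + cos(111.15358°)·294.4 = -65.02 m.

ΔE = -65 m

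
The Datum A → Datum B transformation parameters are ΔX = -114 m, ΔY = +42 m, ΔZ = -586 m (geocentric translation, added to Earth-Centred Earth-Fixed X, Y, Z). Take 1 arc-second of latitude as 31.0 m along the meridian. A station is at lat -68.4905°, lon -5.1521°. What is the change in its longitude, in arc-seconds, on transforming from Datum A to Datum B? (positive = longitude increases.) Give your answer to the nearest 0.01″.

sin φ = -0.930357, cos φ = 0.366655, sin λ = -0.089800, cos λ = 0.995960.
East component: ΔE = −sin λ·ΔX + cos λ·ΔY = −(-0.089800)(-114) + (0.995960)(42) = 31.59 m.
1° of latitude spans 3600 × 31.00 = 111600 m; at latitude φ, 1° of longitude spans that × cos φ = 40918.8 m, so Δλ = 31.59 / 40918.8 × 3600 = 2.780″.

Δλ = 2.78″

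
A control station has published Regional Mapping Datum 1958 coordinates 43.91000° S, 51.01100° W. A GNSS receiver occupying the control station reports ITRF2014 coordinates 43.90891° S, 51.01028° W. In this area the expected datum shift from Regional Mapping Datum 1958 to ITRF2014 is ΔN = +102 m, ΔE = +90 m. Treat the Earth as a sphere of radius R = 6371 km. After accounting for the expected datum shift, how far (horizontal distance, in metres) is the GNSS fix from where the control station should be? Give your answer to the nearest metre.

Observed coordinate differences: Δφ = +0.00109°, Δλ = +0.00072°.
Converting to metres (1° lat = 111195 m, cos φ = 0.720430): observed ΔN = 121.2 m, observed ΔE = 57.7 m.
Subtracting the expected shift leaves a residual of 121.2 − (102) = 19.2 m north and 57.7 − (90) = -32.3 m east.
Residual distance = √(19.2² + (-32.3)²) = 37.6 m.

38 m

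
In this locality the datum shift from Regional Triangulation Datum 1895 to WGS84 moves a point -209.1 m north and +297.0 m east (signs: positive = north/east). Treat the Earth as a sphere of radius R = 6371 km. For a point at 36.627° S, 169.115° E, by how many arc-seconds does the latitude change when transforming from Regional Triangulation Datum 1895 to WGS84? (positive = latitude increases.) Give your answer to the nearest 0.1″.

On a sphere of radius R, 1 rad of latitude = R, so Δφ = ΔN / R = -209.1 / 6371000 = -3.2821e-05 rad = -6.770″.

Δφ = -6.8″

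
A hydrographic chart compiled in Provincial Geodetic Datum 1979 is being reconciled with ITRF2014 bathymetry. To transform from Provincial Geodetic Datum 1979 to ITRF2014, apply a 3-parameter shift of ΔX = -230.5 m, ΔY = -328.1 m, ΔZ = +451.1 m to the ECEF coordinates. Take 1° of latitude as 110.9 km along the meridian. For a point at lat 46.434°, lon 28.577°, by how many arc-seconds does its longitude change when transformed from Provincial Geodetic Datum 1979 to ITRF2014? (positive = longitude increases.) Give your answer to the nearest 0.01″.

sin φ = 0.724581, cos φ = 0.689190, sin λ = 0.478339, cos λ = 0.878175.
East component: ΔE = −sin λ·ΔX + cos λ·ΔY = −(0.478339)(-230.5) + (0.878175)(-328.1) = -177.87 m.
1° of latitude spans 110900 m; at latitude φ, 1° of longitude spans that × cos φ = 76431.1 m, so Δλ = -177.87 / 76431.1 × 3600 = -8.378″.

Δλ = -8.38″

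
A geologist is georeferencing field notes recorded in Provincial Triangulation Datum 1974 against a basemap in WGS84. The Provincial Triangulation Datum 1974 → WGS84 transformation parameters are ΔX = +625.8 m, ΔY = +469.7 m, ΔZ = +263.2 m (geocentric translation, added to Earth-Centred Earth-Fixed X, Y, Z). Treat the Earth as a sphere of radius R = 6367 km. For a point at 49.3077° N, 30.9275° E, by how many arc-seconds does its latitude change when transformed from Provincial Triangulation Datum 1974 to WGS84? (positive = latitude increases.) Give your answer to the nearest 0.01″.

Δφ = -13.56″

sin φ = 0.758222, cos φ = 0.651997, sin λ = 0.513953, cos λ = 0.857818.
North component: ΔN = −sin φ cos λ·ΔX − sin φ sin λ·ΔY + cos φ·ΔZ = −(0.758222)(0.857818)(625.8) − (0.758222)(0.513953)(469.7) + (0.651997)(263.2) = -418.46 m.
1° of latitude spans πR/180 = 111125 m, so Δφ = -418.46 / 111125 × 3600 = -13.556″.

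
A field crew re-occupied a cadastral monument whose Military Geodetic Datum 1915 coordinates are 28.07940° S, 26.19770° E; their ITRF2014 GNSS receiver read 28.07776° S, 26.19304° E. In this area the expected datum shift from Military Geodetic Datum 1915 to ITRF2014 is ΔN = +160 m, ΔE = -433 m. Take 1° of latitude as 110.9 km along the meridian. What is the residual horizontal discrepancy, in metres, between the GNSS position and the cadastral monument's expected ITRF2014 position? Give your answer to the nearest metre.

Observed coordinate differences: Δφ = +0.00164°, Δλ = -0.00466°.
Converting to metres (1° lat = 110900 m, cos φ = 0.882296): observed ΔN = 181.9 m, observed ΔE = -456.0 m.
Subtracting the expected shift leaves a residual of 181.9 − (160) = 21.9 m north and -456.0 − (-433) = -23.0 m east.
Residual distance = √(21.9² + (-23.0)²) = 31.7 m.

32 m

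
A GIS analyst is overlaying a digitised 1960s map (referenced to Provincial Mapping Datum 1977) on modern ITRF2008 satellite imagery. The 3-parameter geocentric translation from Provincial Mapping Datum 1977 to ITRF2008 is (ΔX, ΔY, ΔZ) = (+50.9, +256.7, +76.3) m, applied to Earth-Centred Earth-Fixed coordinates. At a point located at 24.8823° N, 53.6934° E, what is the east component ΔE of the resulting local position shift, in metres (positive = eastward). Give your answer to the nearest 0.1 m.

The local east axis at (φ, λ) is (−sin λ, cos λ, 0), so ΔE = −sin(53.6934°)·50.9 + cos(53.6934°)·256.7 = 110.98 m.

ΔE = 111.0 m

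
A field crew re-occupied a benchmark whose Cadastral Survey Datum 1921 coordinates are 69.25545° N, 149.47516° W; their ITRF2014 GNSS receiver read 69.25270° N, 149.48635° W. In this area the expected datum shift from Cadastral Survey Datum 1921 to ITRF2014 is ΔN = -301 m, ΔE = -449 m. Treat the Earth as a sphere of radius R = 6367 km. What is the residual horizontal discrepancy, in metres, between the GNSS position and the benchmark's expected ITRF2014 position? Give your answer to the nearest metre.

Observed coordinate differences: Δφ = -0.00275°, Δλ = -0.01119°.
Converting to metres (1° lat = 111125 m, cos φ = 0.354202): observed ΔN = -305.6 m, observed ΔE = -440.4 m.
Subtracting the expected shift leaves a residual of -305.6 − (-301) = -4.6 m north and -440.4 − (-449) = 8.6 m east.
Residual distance = √((-4.6)² + 8.6²) = 9.7 m.

10 m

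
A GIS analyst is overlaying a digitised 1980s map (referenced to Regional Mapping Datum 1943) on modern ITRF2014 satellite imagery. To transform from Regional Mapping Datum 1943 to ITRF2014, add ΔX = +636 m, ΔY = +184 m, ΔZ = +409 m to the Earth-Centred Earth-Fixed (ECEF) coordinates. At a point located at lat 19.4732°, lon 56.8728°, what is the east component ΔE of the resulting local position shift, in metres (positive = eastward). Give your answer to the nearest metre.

The local east axis at (φ, λ) is (−sin λ, cos λ, 0), so ΔE = −sin(56.8728°)·636 + cos(56.8728°)·184 = -432.07 m.

ΔE = -432 m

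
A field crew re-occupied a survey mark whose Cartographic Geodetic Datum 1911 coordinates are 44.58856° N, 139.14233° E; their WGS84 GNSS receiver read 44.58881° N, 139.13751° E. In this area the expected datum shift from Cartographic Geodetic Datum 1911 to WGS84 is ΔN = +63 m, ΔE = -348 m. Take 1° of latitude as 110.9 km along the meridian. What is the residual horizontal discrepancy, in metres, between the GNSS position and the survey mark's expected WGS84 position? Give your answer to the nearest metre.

Observed coordinate differences: Δφ = +0.00025°, Δλ = -0.00482°.
Converting to metres (1° lat = 110900 m, cos φ = 0.712166): observed ΔN = 27.7 m, observed ΔE = -380.7 m.
Subtracting the expected shift leaves a residual of 27.7 − (63) = -35.3 m north and -380.7 − (-348) = -32.7 m east.
Residual distance = √((-35.3)² + (-32.7)²) = 48.1 m.

48 m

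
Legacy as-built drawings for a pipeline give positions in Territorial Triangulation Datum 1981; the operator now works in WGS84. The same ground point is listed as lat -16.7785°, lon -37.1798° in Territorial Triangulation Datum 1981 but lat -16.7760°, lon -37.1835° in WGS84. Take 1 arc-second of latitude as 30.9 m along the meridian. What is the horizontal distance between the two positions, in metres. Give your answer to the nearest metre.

Δφ = -16.7760° − -16.7785° = +0.0025°; Δλ = -37.1835° − -37.1798° = -0.0037°.
1° of latitude = 3600 × 30.90 = 111240 m.
ΔN = Δφ × 111240 = 278.1 m; ΔE = Δλ × 111240 × cos(-16.7785°) = -0.0037 × 111240 × 0.957428 = -394.1 m.
Distance = √(ΔE² + ΔN²) = √((-394.1)² + 278.1²) = 482.3 m.

482 m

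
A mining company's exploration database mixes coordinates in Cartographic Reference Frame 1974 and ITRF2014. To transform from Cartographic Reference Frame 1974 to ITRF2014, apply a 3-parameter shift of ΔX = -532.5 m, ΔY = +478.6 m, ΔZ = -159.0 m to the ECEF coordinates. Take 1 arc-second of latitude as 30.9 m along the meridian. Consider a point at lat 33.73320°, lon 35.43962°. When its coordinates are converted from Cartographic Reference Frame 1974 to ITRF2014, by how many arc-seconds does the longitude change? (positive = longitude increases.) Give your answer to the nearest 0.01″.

sin φ = 0.555326, cos φ = 0.831632, sin λ = 0.579845, cos λ = 0.814727.
East component: ΔE = −sin λ·ΔX + cos λ·ΔY = −(0.579845)(-532.5) + (0.814727)(478.6) = 698.70 m.
1° of latitude spans 3600 × 30.90 = 111240 m; at latitude φ, 1° of longitude spans that × cos φ = 92510.8 m, so Δλ = 698.70 / 92510.8 × 3600 = 27.189″.

Δλ = 27.19″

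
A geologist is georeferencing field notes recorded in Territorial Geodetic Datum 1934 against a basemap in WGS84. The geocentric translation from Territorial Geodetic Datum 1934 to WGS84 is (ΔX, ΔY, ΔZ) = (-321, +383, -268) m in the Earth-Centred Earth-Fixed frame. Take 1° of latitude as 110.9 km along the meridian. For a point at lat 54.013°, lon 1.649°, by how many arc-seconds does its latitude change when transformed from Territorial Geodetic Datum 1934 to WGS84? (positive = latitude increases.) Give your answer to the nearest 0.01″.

Δφ = 3.03″

sin φ = 0.809150, cos φ = 0.587602, sin λ = 0.028777, cos λ = 0.999586.
North component: ΔN = −sin φ cos λ·ΔX − sin φ sin λ·ΔY + cos φ·ΔZ = −(0.809150)(0.999586)(-321) − (0.809150)(0.028777)(383) + (0.587602)(-268) = 93.23 m.
1° of latitude spans 110900 m, so Δφ = 93.23 / 110900 × 3600 = 3.027″.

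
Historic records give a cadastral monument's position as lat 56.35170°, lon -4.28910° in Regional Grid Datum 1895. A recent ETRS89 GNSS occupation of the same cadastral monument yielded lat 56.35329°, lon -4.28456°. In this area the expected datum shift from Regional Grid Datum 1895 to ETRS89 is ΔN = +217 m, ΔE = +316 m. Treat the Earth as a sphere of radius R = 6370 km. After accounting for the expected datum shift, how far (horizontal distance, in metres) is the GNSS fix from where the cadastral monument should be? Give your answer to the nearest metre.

54 m

Observed coordinate differences: Δφ = +0.00159°, Δλ = +0.00454°.
Converting to metres (1° lat = 111177 m, cos φ = 0.554094): observed ΔN = 176.8 m, observed ΔE = 279.7 m.
Subtracting the expected shift leaves a residual of 176.8 − (217) = -40.2 m north and 279.7 − (316) = -36.3 m east.
Residual distance = √((-40.2)² + (-36.3)²) = 54.2 m.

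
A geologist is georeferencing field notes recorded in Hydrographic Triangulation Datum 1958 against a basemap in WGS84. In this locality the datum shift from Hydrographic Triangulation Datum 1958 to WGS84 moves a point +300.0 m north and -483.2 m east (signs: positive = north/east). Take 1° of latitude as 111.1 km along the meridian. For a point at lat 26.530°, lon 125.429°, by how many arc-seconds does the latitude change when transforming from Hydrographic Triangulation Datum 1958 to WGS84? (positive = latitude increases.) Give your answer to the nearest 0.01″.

Δφ = 9.72″

1° of latitude = 111.1 km, so Δφ = 300.0 / 111100 = 0.0027003° = 9.721″.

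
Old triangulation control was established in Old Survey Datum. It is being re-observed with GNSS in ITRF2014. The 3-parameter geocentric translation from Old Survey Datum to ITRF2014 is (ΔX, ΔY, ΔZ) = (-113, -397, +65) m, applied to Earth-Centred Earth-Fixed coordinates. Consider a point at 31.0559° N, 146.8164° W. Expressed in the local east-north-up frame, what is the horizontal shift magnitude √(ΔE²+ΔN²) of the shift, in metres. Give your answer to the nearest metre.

At φ = 31.0559°, λ = -146.8164°: sin φ = 0.515874, cos φ = 0.856664, sin λ = -0.547324, cos λ = -0.836921.
ΔE = −sin λ·ΔX + cos λ·ΔY = −(-0.547324)·(-113) + (-0.836921)·(-397) = 270.41 m.
ΔN = −sin φ cos λ·ΔX − sin φ sin λ·ΔY + cos φ·ΔZ = −(0.515874)(-0.836921)(-113) − (0.515874)(-0.547324)(-397) + (0.856664)(65) = -105.20 m.
Horizontal magnitude = √(ΔE² + ΔN²) = √(270.41² + (-105.20)²) = 290.15 m.

290 m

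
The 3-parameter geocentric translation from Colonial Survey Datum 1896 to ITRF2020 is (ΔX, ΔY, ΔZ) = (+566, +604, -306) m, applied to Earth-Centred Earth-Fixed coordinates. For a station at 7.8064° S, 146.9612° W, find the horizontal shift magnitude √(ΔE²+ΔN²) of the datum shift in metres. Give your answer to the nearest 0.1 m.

457.3 m

The local east axis at (φ, λ) is (−sin λ, cos λ, 0), so ΔE = −sin(-146.9612°)·566 + cos(-146.9612°)·604 = -197.75 m.
The local north axis is (−sin φ cos λ, −sin φ sin λ, cos φ), giving ΔN = -64.447 − 44.728 − 303.164 = -412.34 m.
Horizontal magnitude = √(ΔE² + ΔN²) = √((-197.75)² + (-412.34)²) = 457.30 m.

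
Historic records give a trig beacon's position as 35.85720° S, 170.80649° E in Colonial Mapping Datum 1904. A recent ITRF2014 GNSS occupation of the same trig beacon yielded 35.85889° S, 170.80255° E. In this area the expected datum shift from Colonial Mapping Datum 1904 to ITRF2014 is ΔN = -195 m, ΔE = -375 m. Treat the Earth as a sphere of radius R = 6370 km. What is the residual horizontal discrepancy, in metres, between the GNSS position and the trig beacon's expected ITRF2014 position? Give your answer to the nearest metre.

21 m

Observed coordinate differences: Δφ = -0.00169°, Δλ = -0.00394°.
Converting to metres (1° lat = 111177 m, cos φ = 0.810479): observed ΔN = -187.9 m, observed ΔE = -355.0 m.
Subtracting the expected shift leaves a residual of -187.9 − (-195) = 7.1 m north and -355.0 − (-375) = 20.0 m east.
Residual distance = √(7.1² + 20.0²) = 21.2 m.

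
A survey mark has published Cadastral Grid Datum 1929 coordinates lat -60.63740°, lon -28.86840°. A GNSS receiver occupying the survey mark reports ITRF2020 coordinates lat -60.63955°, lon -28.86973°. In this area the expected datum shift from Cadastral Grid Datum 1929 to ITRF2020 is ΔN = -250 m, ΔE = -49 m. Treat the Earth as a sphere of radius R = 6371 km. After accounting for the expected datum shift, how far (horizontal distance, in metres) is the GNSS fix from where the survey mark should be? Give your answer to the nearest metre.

Observed coordinate differences: Δφ = -0.00215°, Δλ = -0.00133°.
Converting to metres (1° lat = 111195 m, cos φ = 0.490335): observed ΔN = -239.1 m, observed ΔE = -72.5 m.
Subtracting the expected shift leaves a residual of -239.1 − (-250) = 10.9 m north and -72.5 − (-49) = -23.5 m east.
Residual distance = √(10.9² + (-23.5)²) = 25.9 m.

26 m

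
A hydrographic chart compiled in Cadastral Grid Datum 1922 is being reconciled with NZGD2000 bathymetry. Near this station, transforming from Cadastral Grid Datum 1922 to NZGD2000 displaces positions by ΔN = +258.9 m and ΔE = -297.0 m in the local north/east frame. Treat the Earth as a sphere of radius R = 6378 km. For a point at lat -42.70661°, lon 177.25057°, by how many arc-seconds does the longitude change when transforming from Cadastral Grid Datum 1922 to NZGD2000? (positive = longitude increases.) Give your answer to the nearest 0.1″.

Δλ = -13.1″

At latitude -42.70661°, cos φ = 0.734836.
One radian of longitude at latitude φ spans R cos φ, so Δλ = ΔE / (R cos φ) = -297.0 / (6378000 × 0.734836) = -6.3370e-05 rad = -13.071″.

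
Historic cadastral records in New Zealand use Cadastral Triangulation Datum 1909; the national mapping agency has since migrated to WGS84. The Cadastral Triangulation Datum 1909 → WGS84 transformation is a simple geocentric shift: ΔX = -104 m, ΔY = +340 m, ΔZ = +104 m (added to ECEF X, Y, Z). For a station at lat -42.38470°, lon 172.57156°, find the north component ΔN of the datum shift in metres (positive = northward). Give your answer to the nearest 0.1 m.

The local north axis is (−sin φ cos λ, −sin φ sin λ, cos φ), giving ΔN = 69.519 + 29.632 + 76.818 = 175.97 m.

ΔN = 176.0 m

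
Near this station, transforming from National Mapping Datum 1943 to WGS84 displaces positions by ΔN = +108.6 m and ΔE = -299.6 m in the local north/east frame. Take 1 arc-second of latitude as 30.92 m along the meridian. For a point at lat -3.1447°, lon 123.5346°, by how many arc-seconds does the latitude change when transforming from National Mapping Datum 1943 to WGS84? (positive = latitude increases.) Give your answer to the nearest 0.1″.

1″ of latitude = 30.92 m, so Δφ = 108.6 / 30.92 = 3.512″.

Δφ = 3.5″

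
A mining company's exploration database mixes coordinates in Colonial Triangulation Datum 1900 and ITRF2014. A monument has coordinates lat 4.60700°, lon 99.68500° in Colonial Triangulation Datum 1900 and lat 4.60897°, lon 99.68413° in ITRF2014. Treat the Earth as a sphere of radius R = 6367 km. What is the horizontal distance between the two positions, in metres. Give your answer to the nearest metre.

239 m

Δφ = 4.60897° − 4.60700° = +0.00197°; Δλ = 99.68413° − 99.68500° = -0.00087°.
1° along a meridian = πR/180 = 111125 m.
ΔN = Δφ × 111125 = 218.9 m; ΔE = Δλ × 111125 × cos(4.60700°) = -0.00087 × 111125 × 0.996769 = -96.4 m.
Distance = √(ΔE² + ΔN²) = √((-96.4)² + 218.9²) = 239.2 m.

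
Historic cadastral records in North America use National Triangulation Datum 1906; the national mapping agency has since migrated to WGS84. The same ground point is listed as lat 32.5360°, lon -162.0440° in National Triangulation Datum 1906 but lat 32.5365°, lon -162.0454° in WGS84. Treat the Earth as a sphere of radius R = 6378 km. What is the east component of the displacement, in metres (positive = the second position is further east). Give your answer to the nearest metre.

ΔE = -131 m

Δφ = 32.5365° − 32.5360° = +0.0005°; Δλ = -162.0454° − -162.0440° = -0.0014°.
1° along a meridian = πR/180 = 111317 m.
ΔN = Δφ × 111317 = 55.7 m; ΔE = Δλ × 111317 × cos(32.5360°) = -0.0014 × 111317 × 0.843054 = -131.4 m.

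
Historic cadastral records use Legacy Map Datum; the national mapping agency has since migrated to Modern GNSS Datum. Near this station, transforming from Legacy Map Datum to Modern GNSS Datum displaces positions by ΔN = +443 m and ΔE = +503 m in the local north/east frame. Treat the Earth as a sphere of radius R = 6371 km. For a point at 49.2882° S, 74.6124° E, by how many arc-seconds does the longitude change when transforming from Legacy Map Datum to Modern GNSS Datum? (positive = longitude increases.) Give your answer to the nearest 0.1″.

Δλ = 25.0″

At latitude -49.2882°, cos φ = 0.652255.
One radian of longitude at latitude φ spans R cos φ, so Δλ = ΔE / (R cos φ) = 503.0 / (6371000 × 0.652255) = 1.2104e-04 rad = 24.967″.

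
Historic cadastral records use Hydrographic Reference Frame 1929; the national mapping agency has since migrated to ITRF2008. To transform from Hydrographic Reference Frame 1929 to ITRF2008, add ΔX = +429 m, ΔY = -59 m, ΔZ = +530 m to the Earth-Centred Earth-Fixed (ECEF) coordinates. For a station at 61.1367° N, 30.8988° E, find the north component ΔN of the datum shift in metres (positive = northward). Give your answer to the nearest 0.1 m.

ΔN = -40.0 m

The local north axis is (−sin φ cos λ, −sin φ sin λ, cos φ), giving ΔN = -322.385 + 26.534 + 255.842 = -40.01 m.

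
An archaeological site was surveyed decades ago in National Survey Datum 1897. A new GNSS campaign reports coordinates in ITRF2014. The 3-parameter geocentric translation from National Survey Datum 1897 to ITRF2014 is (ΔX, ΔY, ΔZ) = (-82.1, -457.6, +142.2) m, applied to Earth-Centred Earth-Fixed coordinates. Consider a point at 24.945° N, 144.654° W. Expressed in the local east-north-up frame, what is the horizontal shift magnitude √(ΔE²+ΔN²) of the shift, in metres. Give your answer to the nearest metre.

326 m

The local east axis at (φ, λ) is (−sin λ, cos λ, 0), so ΔE = −sin(-144.654°)·(-82.1) + cos(-144.654°)·(-457.6) = 325.76 m.
The local north axis is (−sin φ cos λ, −sin φ sin λ, cos φ), giving ΔN = -28.243 − 111.648 + 128.935 = -10.96 m.
Horizontal magnitude = √(ΔE² + ΔN²) = √(325.76² + (-10.96)²) = 325.94 m.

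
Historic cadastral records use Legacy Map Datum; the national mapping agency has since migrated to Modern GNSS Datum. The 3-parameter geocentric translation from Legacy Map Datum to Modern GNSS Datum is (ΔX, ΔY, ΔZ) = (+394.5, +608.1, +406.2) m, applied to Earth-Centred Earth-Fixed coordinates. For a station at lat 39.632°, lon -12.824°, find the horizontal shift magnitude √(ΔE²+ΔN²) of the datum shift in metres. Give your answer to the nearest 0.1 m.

The local east axis at (φ, λ) is (−sin λ, cos λ, 0), so ΔE = −sin(-12.824°)·394.5 + cos(-12.824°)·608.1 = 680.49 m.
The local north axis is (−sin φ cos λ, −sin φ sin λ, cos φ), giving ΔN = -245.357 + 86.092 + 312.838 = 153.57 m.
Horizontal magnitude = √(ΔE² + ΔN²) = √(680.49² + 153.57²) = 697.61 m.

697.6 m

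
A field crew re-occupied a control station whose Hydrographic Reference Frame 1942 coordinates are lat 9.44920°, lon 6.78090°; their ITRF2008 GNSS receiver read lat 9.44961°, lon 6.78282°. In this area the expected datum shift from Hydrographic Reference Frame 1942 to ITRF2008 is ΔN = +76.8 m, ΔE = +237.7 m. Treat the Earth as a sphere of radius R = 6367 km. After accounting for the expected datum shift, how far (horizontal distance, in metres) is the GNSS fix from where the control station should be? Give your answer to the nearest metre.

Observed coordinate differences: Δφ = +0.00041°, Δλ = +0.00192°.
Converting to metres (1° lat = 111125 m, cos φ = 0.986432): observed ΔN = 45.6 m, observed ΔE = 210.5 m.
Subtracting the expected shift leaves a residual of 45.6 − (76.8) = -31.2 m north and 210.5 − (237.7) = -27.2 m east.
Residual distance = √((-31.2)² + (-27.2)²) = 41.4 m.

41 m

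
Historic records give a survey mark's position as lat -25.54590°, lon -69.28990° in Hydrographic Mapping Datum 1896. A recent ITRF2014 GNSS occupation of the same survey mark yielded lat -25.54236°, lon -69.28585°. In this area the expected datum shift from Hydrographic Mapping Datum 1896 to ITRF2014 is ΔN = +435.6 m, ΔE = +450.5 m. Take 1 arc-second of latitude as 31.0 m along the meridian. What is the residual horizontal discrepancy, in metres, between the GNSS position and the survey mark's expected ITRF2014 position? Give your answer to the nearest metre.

59 m

Observed coordinate differences: Δφ = +0.00354°, Δλ = +0.00405°.
Converting to metres (1° lat = 111600 m, cos φ = 0.902240): observed ΔN = 395.1 m, observed ΔE = 407.8 m.
Subtracting the expected shift leaves a residual of 395.1 − (435.6) = -40.5 m north and 407.8 − (450.5) = -42.7 m east.
Residual distance = √((-40.5)² + (-42.7)²) = 58.9 m.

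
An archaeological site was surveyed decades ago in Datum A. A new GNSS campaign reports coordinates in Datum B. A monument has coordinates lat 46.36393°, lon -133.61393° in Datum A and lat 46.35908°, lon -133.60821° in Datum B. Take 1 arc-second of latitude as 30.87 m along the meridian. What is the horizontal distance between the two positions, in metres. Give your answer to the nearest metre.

Δφ = 46.35908° − 46.36393° = -0.00485°; Δλ = -133.60821° − -133.61393° = +0.00572°.
1° of latitude = 3600 × 30.87 = 111132 m.
ΔN = Δφ × 111132 = -539.0 m; ΔE = Δλ × 111132 × cos(46.36393°) = +0.00572 × 111132 × 0.690075 = 438.7 m.
Distance = √(ΔE² + ΔN²) = √(438.7² + (-539.0)²) = 694.9 m.

695 m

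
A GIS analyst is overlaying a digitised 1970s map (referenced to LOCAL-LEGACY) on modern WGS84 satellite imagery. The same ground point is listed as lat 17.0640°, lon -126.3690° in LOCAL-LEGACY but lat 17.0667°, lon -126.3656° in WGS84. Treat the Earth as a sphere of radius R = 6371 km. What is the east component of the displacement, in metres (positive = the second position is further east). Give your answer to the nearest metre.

ΔE = 361 m

Δφ = 17.0667° − 17.0640° = +0.0027°; Δλ = -126.3656° − -126.3690° = +0.0034°.
1° along a meridian = πR/180 = 111195 m.
ΔN = Δφ × 111195 = 300.2 m; ΔE = Δλ × 111195 × cos(17.0640°) = +0.0034 × 111195 × 0.955978 = 361.4 m.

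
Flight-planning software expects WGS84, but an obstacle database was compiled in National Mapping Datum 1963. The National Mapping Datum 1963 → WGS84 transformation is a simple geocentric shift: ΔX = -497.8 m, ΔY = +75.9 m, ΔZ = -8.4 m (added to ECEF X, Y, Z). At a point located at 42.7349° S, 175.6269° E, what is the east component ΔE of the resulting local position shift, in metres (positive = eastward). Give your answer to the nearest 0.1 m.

ΔE = -37.7 m

The local east axis at (φ, λ) is (−sin λ, cos λ, 0), so ΔE = −sin(175.6269°)·(-497.8) + cos(175.6269°)·75.9 = -37.72 m.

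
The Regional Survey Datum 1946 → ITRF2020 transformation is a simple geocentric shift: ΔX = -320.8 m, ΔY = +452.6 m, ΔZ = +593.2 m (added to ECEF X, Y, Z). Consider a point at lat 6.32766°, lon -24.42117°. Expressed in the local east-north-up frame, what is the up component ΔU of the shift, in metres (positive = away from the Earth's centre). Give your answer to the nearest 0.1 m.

The local up (radial) axis is (cos φ cos λ, cos φ sin λ, sin φ), giving ΔU = -290.319 − 185.983 + 65.379 = -410.92 m.

ΔU = -410.9 m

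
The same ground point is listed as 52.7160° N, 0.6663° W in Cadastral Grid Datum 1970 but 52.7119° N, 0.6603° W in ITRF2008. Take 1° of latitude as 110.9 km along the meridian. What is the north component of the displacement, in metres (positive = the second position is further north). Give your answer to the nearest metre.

Δφ = 52.7119° − 52.7160° = -0.0041°; Δλ = -0.6603° − -0.6663° = +0.0060°.
ΔN = Δφ × 110900 = -454.7 m; ΔE = Δλ × 110900 × cos(52.7160°) = +0.0060 × 110900 × 0.605766 = 403.1 m.

ΔN = -455 m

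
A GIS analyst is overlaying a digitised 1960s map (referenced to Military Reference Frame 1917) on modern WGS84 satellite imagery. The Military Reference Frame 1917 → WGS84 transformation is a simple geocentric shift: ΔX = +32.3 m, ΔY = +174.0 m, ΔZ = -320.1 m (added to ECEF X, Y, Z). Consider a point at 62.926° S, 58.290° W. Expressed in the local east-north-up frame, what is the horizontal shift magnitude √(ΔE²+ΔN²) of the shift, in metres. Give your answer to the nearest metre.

288 m

The local east axis at (φ, λ) is (−sin λ, cos λ, 0), so ΔE = −sin(-58.290°)·32.3 + cos(-58.290°)·174.0 = 118.94 m.
The local north axis is (−sin φ cos λ, −sin φ sin λ, cos φ), giving ΔN = 15.117 − 131.804 − 145.691 = -262.38 m.
Horizontal magnitude = √(ΔE² + ΔN²) = √(118.94² + (-262.38)²) = 288.08 m.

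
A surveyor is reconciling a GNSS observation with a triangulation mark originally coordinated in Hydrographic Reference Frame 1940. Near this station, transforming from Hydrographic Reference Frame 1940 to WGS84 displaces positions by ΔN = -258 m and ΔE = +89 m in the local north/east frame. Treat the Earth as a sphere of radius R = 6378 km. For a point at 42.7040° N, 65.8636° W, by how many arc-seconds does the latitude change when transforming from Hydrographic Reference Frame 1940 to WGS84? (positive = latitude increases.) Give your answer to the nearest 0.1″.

Δφ = -8.3″

On a sphere of radius R, 1 rad of latitude = R, so Δφ = ΔN / R = -258.0 / 6378000 = -4.0452e-05 rad = -8.344″.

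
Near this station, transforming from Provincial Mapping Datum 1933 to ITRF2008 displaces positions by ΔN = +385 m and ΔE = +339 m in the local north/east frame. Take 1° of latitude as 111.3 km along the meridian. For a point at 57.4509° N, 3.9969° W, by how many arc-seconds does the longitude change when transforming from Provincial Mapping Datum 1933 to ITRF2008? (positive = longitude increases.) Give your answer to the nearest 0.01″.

Δλ = 20.38″

At latitude 57.4509°, cos φ = 0.538022.
1° of longitude at this latitude = 111.3 × cos φ = 59.88 km, so Δλ = 339.0 / 59881.9 = 0.0056611° = 20.380″.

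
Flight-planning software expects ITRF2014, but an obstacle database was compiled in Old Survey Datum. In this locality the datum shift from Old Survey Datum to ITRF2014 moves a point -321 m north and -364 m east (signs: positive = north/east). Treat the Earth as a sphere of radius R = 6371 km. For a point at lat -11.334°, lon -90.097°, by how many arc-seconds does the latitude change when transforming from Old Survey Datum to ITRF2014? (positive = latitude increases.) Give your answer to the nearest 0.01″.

Δφ = -10.39″

On a sphere of radius R, 1 rad of latitude = R, so Δφ = ΔN / R = -321.0 / 6371000 = -5.0385e-05 rad = -10.393″.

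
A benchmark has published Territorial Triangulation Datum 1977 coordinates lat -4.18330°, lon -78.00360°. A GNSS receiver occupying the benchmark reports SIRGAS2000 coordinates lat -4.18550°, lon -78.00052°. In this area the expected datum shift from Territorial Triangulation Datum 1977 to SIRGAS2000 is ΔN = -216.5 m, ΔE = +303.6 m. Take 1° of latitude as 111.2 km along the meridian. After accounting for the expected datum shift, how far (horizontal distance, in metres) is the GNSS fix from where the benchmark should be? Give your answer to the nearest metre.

Observed coordinate differences: Δφ = -0.00220°, Δλ = +0.00308°.
Converting to metres (1° lat = 111200 m, cos φ = 0.997336): observed ΔN = -244.6 m, observed ΔE = 341.6 m.
Subtracting the expected shift leaves a residual of -244.6 − (-216.5) = -28.1 m north and 341.6 − (303.6) = 38.0 m east.
Residual distance = √((-28.1)² + 38.0²) = 47.3 m.

47 m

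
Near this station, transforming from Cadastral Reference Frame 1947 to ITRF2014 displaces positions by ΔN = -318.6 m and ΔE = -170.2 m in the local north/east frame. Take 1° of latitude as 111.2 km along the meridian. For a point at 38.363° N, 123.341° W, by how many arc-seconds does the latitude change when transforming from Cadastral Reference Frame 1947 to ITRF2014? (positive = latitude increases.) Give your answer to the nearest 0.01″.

Δφ = -10.31″

1° of latitude = 111.2 km, so Δφ = -318.6 / 111200 = -0.0028651° = -10.314″.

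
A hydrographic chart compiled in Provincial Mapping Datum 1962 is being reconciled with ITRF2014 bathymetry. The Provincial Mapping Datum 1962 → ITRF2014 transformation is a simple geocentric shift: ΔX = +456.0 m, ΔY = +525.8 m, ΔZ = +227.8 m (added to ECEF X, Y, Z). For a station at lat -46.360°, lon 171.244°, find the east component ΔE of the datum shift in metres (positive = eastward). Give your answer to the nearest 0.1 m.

ΔE = -589.1 m

The local east axis at (φ, λ) is (−sin λ, cos λ, 0), so ΔE = −sin(171.244°)·456.0 + cos(171.244°)·525.8 = -589.09 m.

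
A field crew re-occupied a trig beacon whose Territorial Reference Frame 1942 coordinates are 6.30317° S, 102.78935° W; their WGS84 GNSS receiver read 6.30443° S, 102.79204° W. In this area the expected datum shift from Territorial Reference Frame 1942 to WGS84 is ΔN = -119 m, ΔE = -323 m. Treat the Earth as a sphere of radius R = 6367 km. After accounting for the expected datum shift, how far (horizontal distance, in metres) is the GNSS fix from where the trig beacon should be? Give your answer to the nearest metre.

33 m

Observed coordinate differences: Δφ = -0.00126°, Δλ = -0.00269°.
Converting to metres (1° lat = 111125 m, cos φ = 0.993955): observed ΔN = -140.0 m, observed ΔE = -297.1 m.
Subtracting the expected shift leaves a residual of -140.0 − (-119) = -21.0 m north and -297.1 − (-323) = 25.9 m east.
Residual distance = √((-21.0)² + 25.9²) = 33.3 m.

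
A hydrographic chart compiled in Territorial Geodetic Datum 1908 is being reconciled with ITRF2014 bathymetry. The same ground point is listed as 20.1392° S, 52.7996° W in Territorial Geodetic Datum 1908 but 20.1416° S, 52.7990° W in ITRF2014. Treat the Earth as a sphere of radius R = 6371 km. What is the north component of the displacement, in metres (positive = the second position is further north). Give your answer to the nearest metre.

ΔN = -267 m

Δφ = -20.1416° − -20.1392° = -0.0024°; Δλ = -52.7990° − -52.7996° = +0.0006°.
1° along a meridian = πR/180 = 111195 m.
ΔN = Δφ × 111195 = -266.9 m; ΔE = Δλ × 111195 × cos(-20.1392°) = +0.0006 × 111195 × 0.938859 = 62.6 m.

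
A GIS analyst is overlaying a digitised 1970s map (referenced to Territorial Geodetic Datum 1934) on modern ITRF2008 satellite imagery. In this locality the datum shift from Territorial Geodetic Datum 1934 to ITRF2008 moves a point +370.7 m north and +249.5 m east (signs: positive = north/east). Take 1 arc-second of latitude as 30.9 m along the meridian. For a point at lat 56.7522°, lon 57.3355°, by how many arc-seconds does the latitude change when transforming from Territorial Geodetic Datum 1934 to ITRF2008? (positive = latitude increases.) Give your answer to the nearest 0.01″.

1″ of latitude = 30.90 m, so Δφ = 370.7 / 30.90 = 11.997″.

Δφ = 12.00″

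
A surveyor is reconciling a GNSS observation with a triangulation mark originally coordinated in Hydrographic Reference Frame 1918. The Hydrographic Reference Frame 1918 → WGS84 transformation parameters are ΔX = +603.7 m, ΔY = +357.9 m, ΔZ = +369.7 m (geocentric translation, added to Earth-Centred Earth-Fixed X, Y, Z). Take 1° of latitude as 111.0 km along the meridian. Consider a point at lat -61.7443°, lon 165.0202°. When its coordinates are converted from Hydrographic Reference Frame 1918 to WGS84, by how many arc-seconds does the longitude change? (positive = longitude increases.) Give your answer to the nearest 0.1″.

Δλ = -34.4″

sin φ = -0.880844, cos φ = 0.473407, sin λ = 0.258478, cos λ = -0.966017.
East component: ΔE = −sin λ·ΔX + cos λ·ΔY = −(0.258478)(603.7) + (-0.966017)(357.9) = -501.78 m.
1° of latitude spans 111000 m; at latitude φ, 1° of longitude spans that × cos φ = 52548.2 m, so Δλ = -501.78 / 52548.2 × 3600 = -34.376″.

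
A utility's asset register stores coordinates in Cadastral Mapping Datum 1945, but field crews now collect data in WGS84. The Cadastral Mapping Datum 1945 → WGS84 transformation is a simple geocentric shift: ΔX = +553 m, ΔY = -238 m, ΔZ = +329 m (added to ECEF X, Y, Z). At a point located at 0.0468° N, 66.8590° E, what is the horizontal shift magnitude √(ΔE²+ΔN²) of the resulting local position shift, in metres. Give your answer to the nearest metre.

686 m

At φ = 0.0468°, λ = 66.8590°: sin φ = 0.000817, cos φ = 1.000000, sin λ = 0.919541, cos λ = 0.392995.
ΔE = −sin λ·ΔX + cos λ·ΔY = −(0.919541)·(553) + (0.392995)·(-238) = -602.04 m.
ΔN = −sin φ cos λ·ΔX − sin φ sin λ·ΔY + cos φ·ΔZ = −(0.000817)(0.392995)(553) − (0.000817)(0.919541)(-238) + (1.000000)(329) = 329.00 m.
Horizontal magnitude = √(ΔE² + ΔN²) = √((-602.04)² + 329.00²) = 686.07 m.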